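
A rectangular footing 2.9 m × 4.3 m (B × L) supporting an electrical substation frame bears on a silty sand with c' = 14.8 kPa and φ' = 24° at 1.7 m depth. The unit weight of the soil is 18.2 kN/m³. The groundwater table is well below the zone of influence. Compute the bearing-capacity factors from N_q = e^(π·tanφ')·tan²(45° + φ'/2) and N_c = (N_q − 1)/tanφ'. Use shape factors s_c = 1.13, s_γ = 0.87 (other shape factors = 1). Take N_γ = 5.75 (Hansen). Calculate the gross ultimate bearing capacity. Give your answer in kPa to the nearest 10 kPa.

q_ult ≈ 750 kPa

tan24° = 0.4452, so N_q = e^(π×0.4452)·tan²(57°) = 4.05 × 2.371 = 9.6.
N_c = (9.6 − 1)/tan24° = 19.32.
Effective surcharge at the founding depth q = γ·D_f = 18.2 × 1.7 = 30.94 kPa.
q_ult = c·N_c·s_c + q·N_q + 0.5·γ·B·N_γ·s_γ
     = 14.8 × 19.324 × 1.13 + 30.94 × 9.6034 + 0.5 × 18.2 × 2.9 × 5.75 × 0.87
     = 323.17 + 297.13 + 132.02 = 752.31 kPa.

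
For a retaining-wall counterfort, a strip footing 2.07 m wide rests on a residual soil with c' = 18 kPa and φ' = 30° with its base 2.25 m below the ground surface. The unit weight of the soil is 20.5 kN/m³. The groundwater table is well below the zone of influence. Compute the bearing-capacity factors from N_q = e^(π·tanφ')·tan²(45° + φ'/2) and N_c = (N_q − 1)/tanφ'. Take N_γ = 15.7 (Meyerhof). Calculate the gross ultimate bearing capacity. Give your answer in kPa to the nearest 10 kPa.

q_ult ≈ 1720 kPa

tan30° = 0.5774, so N_q = e^(π×0.5774)·tan²(60°) = 6.134 × 3.0 = 18.4.
N_c = (18.4 − 1)/tan30° = 30.14.
Effective surcharge at the founding depth q = γ·D_f = 20.5 × 2.25 = 46.125 kPa.
q_ult = c·N_c + q·N_q + 0.5·γ·B·N_γ
     = 18 × 30.14 + 46.125 × 18.401 + 0.5 × 20.5 × 2.07 × 15.7
     = 542.51 + 848.75 + 333.11 = 1724.4 kPa.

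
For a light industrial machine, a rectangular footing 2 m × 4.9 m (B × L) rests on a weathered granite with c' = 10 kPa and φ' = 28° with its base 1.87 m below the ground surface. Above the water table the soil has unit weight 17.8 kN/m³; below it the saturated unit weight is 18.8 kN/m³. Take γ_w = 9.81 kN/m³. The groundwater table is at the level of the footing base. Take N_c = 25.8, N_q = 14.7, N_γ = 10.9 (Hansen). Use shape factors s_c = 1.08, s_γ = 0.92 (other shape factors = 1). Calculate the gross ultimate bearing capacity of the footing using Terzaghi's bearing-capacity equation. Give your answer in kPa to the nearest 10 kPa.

q_ult ≈ 860 kPa

Overburden at base level: q = 17.8 × 1.87 = 33.286 kPa.
Below the base the soil is submerged, so the ½γBN_γ term uses γ' = 18.8 − 9.81 = 8.99 kN/m³.
Cohesion term c·N_c·s_c = 10 × 25.8 × 1.08 = 278.64 kPa; surcharge term q·N_q = 33.286 × 14.7 = 489.3 kPa; self-weight term 0.5·γ·B·N_γ·s_γ = 0.5 × 8.99 × 2 × 10.9 × 0.92 = 90.152 kPa.
q_ult = 278.64 + 489.3 + 90.152 = 858.1 kPa.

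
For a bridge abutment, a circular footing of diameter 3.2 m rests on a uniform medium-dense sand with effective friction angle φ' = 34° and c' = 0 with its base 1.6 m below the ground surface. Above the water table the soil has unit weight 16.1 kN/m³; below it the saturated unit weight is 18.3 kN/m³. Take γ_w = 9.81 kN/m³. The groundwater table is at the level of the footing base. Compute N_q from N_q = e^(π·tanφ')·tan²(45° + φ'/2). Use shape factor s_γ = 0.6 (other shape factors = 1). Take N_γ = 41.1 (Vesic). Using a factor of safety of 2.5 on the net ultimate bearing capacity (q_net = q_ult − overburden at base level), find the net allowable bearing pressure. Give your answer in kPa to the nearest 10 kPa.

N_q = e^(π·tan34°)·tan²(62°) = 29.44.
Effective surcharge at the founding depth q = γ·D_f = 16.1 × 1.6 = 25.76 kPa.
The water table coincides with the base, so in the self-weight term γ → γ' = 8.49 kN/m³.
q_ult = q·N_q + 0.5·γ·B·N_γ·s_γ
     = 25.76 × 29.44 + 0.5 × 8.49 × 3.2 × 41.1 × 0.6
     = 758.37 + 334.98 = 1093.4 kPa.
q_net = 1093.4 − 25.76 = 1067.6 kPa.
q_all(net) = 1067.6 / 2.5 = 427.04 kPa.

q_all(net) ≈ 430 kPa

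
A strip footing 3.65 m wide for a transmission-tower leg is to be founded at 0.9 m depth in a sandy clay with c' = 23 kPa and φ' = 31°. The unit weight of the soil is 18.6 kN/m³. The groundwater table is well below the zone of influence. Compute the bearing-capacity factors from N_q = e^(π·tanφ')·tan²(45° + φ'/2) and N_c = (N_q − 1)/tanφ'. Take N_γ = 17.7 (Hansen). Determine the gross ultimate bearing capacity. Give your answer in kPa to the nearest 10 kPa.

tan31° = 0.6009, so N_q = e^(π×0.6009)·tan²(60.5°) = 6.604 × 3.124 = 20.63.
N_c = (20.63 − 1)/tan31° = 32.67.
Effective surcharge at the founding depth q = γ·D_f = 18.6 × 0.9 = 16.74 kPa.
q_ult = c·N_c + q·N_q + 0.5·γ·B·N_γ
     = 23 × 32.671 + 16.74 × 20.631 + 0.5 × 18.6 × 3.65 × 17.7
     = 751.44 + 345.36 + 600.83 = 1697.6 kPa.

q_ult ≈ 1700 kPa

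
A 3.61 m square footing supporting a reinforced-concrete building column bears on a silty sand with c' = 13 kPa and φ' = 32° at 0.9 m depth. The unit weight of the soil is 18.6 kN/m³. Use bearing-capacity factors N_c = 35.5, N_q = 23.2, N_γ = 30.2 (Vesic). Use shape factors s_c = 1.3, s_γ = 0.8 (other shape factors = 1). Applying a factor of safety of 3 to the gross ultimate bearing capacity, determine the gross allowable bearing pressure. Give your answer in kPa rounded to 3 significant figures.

q_all ≈ 600 kPa

Overburden at base level: q = 18.6 × 0.9 = 16.74 kPa.
Cohesion term c·N_c·s_c = 13 × 35.5 × 1.3 = 599.95 kPa; surcharge term q·N_q = 16.74 × 23.2 = 388.37 kPa; self-weight term 0.5·γ·B·N_γ·s_γ = 0.5 × 18.6 × 3.61 × 30.2 × 0.8 = 811.12 kPa.
q_ult = 599.95 + 388.37 + 811.12 = 1799.4 kPa.
q_all = q_ult / FS = 1799.4 / 3 = 599.81 kPa.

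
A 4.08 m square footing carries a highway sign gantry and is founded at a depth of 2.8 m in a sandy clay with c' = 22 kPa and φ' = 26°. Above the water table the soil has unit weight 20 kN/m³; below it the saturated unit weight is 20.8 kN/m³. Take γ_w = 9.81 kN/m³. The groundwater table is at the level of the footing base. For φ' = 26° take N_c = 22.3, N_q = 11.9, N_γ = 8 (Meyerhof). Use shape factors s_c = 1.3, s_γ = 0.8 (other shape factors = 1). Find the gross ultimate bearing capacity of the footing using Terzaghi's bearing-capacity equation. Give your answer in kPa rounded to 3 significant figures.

Overburden at base level: q = 20 × 2.8 = 56 kPa.
Below the base the soil is submerged, so the ½γBN_γ term uses γ' = 20.8 − 9.81 = 10.99 kN/m³.
Cohesion term c·N_c·s_c = 22 × 22.3 × 1.3 = 637.78 kPa; surcharge term q·N_q = 56 × 11.9 = 666.4 kPa; self-weight term 0.5·γ·B·N_γ·s_γ = 0.5 × 10.99 × 4.08 × 8 × 0.8 = 143.49 kPa.
q_ult = 637.78 + 666.4 + 143.49 = 1447.7 kPa.

q_ult ≈ 1450 kPa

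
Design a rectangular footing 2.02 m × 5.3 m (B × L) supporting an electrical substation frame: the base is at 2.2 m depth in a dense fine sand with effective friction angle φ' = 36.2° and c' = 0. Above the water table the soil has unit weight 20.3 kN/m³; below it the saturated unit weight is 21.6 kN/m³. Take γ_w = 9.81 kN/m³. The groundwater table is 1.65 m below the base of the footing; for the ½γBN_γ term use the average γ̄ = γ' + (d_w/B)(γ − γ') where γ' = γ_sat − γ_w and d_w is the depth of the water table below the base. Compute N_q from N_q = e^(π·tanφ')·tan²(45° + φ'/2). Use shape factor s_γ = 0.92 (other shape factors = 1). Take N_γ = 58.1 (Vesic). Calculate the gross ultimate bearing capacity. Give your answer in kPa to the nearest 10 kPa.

tan36.2° = 0.7319, so N_q = e^(π×0.7319)·tan²(63.1°) = 9.967 × 3.885 = 38.73.
Overburden at base level: q = 20.3 × 2.2 = 44.66 kPa.
The water table is 1.65 m below the base (< B = 2.02 m), so the ½γBN_γ term uses γ̄ = γ' + (d_w/B)(γ − γ') = 11.79 + (1.65/2.02)(20.3 − 11.79) = 18.741 kN/m³.
Surcharge term q·N_q = 44.66 × 38.725 = 1729.5 kPa; self-weight term 0.5·γ·B·N_γ·s_γ = 0.5 × 18.741 × 2.02 × 58.1 × 0.92 = 1011.8 kPa.
q_ult = 1729.5 + 1011.8 = 2741.2 kPa.

q_ult ≈ 2740 kPa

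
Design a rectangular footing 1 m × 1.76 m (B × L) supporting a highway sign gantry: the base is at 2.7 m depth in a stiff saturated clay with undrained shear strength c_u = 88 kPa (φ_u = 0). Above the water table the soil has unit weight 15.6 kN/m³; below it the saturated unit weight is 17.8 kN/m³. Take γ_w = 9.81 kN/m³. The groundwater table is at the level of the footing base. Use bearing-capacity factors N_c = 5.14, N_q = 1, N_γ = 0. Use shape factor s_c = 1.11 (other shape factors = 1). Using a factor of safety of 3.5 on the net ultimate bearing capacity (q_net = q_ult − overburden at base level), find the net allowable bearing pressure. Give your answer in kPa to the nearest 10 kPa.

q_all(net) ≈ 140 kPa

q = γ·D_f = 15.6 × 2.7 = 42.12 kPa.
c·N_c·s_c = 88 × 5.14 × 1.11 = 502.08 kPa
q·N_q = 42.12 × 1 = 42.12 kPa
q_ult = 502.08 + 42.12 = 544.2 kPa.
q_net = 544.2 − 42.12 = 502.08 kPa.
q_all(net) = 502.08 / 3.5 = 143.45 kPa.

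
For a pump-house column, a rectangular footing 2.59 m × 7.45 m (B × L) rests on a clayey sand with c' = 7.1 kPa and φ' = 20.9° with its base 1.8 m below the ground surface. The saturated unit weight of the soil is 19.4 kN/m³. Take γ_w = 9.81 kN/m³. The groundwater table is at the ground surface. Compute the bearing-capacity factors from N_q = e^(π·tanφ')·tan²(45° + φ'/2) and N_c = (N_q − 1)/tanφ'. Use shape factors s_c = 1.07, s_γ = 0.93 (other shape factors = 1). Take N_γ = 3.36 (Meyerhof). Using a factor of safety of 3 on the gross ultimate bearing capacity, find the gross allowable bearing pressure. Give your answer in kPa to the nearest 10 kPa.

N_q = e^(π·tan20.9°)·tan²(55.45°) = 7; N_c = (N_q − 1)/tanφ' = 15.71.
Water table at ground surface, so effective unit weight γ' = 19.4 − 9.81 = 9.59 kN/m³ is used throughout; overburden q = 9.59 × 1.8 = 17.262 kPa; the same γ' applies in the ½γBN_γ term.
Cohesion term c·N_c·s_c = 7.1 × 15.713 × 1.07 = 119.37 kPa; surcharge term q·N_q = 17.262 × 7.0002 = 120.84 kPa; self-weight term 0.5·γ·B·N_γ·s_γ = 0.5 × 9.59 × 2.59 × 3.36 × 0.93 = 38.807 kPa.
q_ult = 119.37 + 120.84 + 38.807 = 279.02 kPa.
q_all = 279.02 / 3 = 93.006 kPa.

q_all ≈ 90 kPa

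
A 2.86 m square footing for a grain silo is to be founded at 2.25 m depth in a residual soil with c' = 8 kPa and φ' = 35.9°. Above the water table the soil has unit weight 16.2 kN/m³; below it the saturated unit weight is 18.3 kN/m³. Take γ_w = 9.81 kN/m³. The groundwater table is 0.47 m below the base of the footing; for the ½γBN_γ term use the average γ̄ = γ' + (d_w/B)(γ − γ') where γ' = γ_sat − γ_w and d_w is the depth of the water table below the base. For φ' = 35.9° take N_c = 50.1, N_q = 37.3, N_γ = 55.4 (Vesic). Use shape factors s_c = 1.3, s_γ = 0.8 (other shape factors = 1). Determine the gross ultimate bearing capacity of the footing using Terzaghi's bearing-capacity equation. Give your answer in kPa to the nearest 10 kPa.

q_ult ≈ 2500 kPa

q = γ·D_f = 16.2 × 2.25 = 36.45 kPa.
γ' = 8.49 kN/m³; averaging over the depth B below the base, γ̄ = γ' + (d_w/B)(γ − γ') = 9.757 kN/m³.
c·N_c·s_c = 8 × 50.1 × 1.3 = 521.04 kPa
q·N_q = 36.45 × 37.3 = 1359.6 kPa
0.5·γ·B·N_γ·s_γ = 0.5 × 9.757 × 2.86 × 55.4 × 0.8 = 618.38 kPa
q_ult = 521.04 + 1359.6 + 618.38 = 2499 kPa.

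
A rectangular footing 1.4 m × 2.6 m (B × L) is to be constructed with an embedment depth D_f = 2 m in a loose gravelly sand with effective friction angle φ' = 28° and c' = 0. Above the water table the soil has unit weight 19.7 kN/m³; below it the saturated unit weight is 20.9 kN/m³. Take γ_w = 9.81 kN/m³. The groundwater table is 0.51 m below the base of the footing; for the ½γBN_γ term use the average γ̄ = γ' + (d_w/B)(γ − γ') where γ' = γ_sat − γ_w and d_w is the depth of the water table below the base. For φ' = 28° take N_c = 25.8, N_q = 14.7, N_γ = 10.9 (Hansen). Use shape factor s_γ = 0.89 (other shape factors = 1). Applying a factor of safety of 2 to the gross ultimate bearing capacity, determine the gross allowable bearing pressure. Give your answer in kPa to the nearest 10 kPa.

Effective surcharge at the founding depth q = γ·D_f = 19.7 × 2 = 39.4 kPa.
With d_w = 0.51 m < B, γ̄ = 11.09 + (0.51/1.4) × (19.7 − 11.09) = 14.226 kN/m³.
q_ult = q·N_q + 0.5·γ·B·N_γ·s_γ
     = 39.4 × 14.7 + 0.5 × 14.226 × 1.4 × 10.9 × 0.89
     = 579.18 + 96.608 = 675.79 kPa.
q_all = q_ult / FS = 675.79 / 2 = 337.89 kPa.

q_all ≈ 340 kPa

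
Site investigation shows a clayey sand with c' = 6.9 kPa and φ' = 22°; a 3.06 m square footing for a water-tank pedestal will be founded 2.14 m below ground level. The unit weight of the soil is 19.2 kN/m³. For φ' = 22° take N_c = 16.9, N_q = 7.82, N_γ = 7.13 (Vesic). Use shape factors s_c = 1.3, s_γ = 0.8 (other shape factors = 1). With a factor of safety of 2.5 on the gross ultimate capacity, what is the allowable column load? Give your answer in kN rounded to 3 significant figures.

q = γ·D_f = 19.2 × 2.14 = 41.088 kPa.
c·N_c·s_c = 6.9 × 16.9 × 1.3 = 151.59 kPa
q·N_q = 41.088 × 7.82 = 321.31 kPa
0.5·γ·B·N_γ·s_γ = 0.5 × 19.2 × 3.06 × 7.13 × 0.8 = 167.56 kPa
q_ult = 151.59 + 321.31 + 167.56 = 640.46 kPa.
Gross allowable pressure q_all = 640.46 / 2.5 = 256.18 kPa.
Footing area = 9.3636 m², so allowable column load = 256.18 × 9.3636 = 2398.8 kN.

P_all ≈ 2400 kN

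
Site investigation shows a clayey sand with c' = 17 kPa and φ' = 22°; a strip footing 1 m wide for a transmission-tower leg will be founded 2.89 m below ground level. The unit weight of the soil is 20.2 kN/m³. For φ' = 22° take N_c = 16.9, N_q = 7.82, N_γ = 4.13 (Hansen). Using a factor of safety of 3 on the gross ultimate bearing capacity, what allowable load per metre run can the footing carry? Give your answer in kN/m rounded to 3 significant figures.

≈ 262 kN/m

Overburden at base level: q = 20.2 × 2.89 = 58.378 kPa.
Cohesion term c·N_c = 17 × 16.9 = 287.3 kPa; surcharge term q·N_q = 58.378 × 7.82 = 456.52 kPa; self-weight term 0.5·γ·B·N_γ = 0.5 × 20.2 × 1 × 4.13 = 41.713 kPa.
q_ult = 287.3 + 456.52 + 41.713 = 785.53 kPa.
Gross allowable pressure q_all = 785.53 / 3 = 261.84 kPa.
Allowable wall load = q_all × B = 261.84 × 1 = 261.84 kN per metre run.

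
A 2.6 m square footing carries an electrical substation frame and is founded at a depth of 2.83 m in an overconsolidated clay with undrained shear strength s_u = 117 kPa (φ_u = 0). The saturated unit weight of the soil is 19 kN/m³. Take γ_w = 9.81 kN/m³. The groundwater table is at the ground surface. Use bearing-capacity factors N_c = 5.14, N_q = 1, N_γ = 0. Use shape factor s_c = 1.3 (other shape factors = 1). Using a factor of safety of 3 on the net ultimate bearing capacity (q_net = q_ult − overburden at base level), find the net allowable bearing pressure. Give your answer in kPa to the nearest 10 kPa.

q_all(net) ≈ 260 kPa

With the water table at the surface the whole profile is submerged: γ' = 19 − 9.81 = 9.19 kN/m³, so q = γ'·D_f = 26.008 kPa.
q_ult = c·N_c·s_c + q·N_q
     = 117 × 5.14 × 1.3 + 26.008 × 1
     = 781.79 + 26.008 = 807.8 kPa.
q_net = 807.8 − 26.008 = 781.79 kPa.
q_all(net) = 781.79 / 3 = 260.6 kPa.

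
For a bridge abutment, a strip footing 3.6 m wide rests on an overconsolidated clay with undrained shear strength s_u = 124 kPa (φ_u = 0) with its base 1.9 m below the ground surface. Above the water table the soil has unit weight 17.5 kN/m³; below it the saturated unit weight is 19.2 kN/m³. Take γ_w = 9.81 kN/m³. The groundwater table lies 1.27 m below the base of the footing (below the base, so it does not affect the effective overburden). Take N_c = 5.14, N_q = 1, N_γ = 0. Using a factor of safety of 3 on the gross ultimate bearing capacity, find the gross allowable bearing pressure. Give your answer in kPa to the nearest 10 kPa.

q_all ≈ 220 kPa

Effective surcharge at the founding depth q = γ·D_f = 17.5 × 1.9 = 33.25 kPa.
q_ult = c·N_c + q·N_q
     = 124 × 5.14 + 33.25 × 1
     = 637.36 + 33.25 = 670.61 kPa.
q_all = 670.61 / 3 = 223.54 kPa.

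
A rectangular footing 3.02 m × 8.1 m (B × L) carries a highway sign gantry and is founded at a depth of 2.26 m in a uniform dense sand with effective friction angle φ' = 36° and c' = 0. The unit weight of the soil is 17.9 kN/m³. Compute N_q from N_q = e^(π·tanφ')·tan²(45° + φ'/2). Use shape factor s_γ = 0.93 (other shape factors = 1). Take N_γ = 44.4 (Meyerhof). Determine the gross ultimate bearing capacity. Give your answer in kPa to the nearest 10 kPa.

tan36° = 0.7265, so N_q = e^(π×0.7265)·tan²(63°) = 9.801 × 3.852 = 37.75.
q = γ·D_f = 17.9 × 2.26 = 40.454 kPa.
q·N_q = 40.454 × 37.752 = 1527.2 kPa
0.5·γ·B·N_γ·s_γ = 0.5 × 17.9 × 3.02 × 44.4 × 0.93 = 1116.1 kPa
q_ult = 1527.2 + 1116.1 = 2643.3 kPa.

q_ult ≈ 2640 kPa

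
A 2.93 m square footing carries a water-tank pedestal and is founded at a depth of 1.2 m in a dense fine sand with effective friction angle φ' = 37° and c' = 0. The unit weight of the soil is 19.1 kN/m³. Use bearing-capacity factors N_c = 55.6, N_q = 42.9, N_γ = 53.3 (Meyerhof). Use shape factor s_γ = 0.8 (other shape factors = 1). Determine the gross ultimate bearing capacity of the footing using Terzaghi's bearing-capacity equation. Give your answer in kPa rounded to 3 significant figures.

q_ult ≈ 2180 kPa

Effective surcharge at the founding depth q = γ·D_f = 19.1 × 1.2 = 22.92 kPa.
q_ult = q·N_q + 0.5·γ·B·N_γ·s_γ
     = 22.92 × 42.9 + 0.5 × 19.1 × 2.93 × 53.3 × 0.8
     = 983.27 + 1193.1 = 2176.4 kPa.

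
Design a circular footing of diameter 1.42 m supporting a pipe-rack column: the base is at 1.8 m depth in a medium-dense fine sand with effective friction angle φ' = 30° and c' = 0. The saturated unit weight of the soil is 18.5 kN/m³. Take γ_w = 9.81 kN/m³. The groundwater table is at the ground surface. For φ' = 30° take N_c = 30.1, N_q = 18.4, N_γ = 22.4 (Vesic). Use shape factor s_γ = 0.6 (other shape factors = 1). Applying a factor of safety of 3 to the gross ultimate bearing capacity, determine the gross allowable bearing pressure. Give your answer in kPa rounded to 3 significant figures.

γ' = 18.5 − 9.81 = 8.69 kN/m³ (submerged throughout). q = 8.69 × 1.8 = 15.642 kPa; the same γ' applies in the ½γBN_γ term.
q·N_q = 15.642 × 18.4 = 287.81 kPa
0.5·γ·B·N_γ·s_γ = 0.5 × 8.69 × 1.42 × 22.4 × 0.6 = 82.923 kPa
q_ult = 287.81 + 82.923 = 370.74 kPa.
q_all = q_ult / FS = 370.74 / 3 = 123.58 kPa.

q_all ≈ 124 kPa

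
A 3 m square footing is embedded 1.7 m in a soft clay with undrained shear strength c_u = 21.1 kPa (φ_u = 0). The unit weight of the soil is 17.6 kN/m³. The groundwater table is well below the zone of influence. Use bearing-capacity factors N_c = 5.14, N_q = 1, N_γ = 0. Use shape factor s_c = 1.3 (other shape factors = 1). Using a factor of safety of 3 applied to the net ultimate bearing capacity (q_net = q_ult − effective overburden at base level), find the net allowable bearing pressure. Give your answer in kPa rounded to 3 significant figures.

q_all(net) ≈ 47 kPa

Effective surcharge at the founding depth q = γ·D_f = 17.6 × 1.7 = 29.92 kPa.
q_ult = c·N_c·s_c + q·N_q
     = 21.1 × 5.14 × 1.3 + 29.92 × 1
     = 140.99 + 29.92 = 170.91 kPa.
Net ultimate: q_net = 170.91 − 29.92 = 140.99 kPa.
q_all(net) = 140.99 / 3 = 46.997 kPa.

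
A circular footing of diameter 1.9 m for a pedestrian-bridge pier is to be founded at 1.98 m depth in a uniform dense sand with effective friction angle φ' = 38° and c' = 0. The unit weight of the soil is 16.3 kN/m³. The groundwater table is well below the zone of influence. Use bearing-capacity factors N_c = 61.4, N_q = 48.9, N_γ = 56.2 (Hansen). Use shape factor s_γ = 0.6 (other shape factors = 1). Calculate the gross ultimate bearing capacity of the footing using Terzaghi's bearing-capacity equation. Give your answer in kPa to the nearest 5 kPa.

q_ult ≈ 2100 kPa

Effective surcharge at the founding depth q = γ·D_f = 16.3 × 1.98 = 32.274 kPa.
q_ult = q·N_q + 0.5·γ·B·N_γ·s_γ
     = 32.274 × 48.9 + 0.5 × 16.3 × 1.9 × 56.2 × 0.6
     = 1578.2 + 522.15 = 2100.4 kPa.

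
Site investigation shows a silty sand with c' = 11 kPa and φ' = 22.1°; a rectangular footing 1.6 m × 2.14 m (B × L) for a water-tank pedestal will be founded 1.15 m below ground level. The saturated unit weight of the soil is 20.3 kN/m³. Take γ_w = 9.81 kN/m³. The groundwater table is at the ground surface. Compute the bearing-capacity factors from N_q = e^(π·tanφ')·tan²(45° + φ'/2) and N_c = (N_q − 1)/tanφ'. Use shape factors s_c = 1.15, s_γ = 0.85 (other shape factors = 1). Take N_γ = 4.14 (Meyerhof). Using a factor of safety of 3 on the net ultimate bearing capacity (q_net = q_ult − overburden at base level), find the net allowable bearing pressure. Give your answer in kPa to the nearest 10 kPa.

q_all(net) ≈ 110 kPa

N_q = e^(π·tan22.1°)·tan²(56.05°) = 7.9; N_c = (N_q − 1)/tanφ' = 16.99.
Water table at ground surface, so effective unit weight γ' = 20.3 − 9.81 = 10.49 kN/m³ is used throughout; overburden q = 10.49 × 1.15 = 12.063 kPa; the same γ' applies in the ½γBN_γ term.
Cohesion term c·N_c·s_c = 11 × 16.995 × 1.15 = 214.99 kPa; surcharge term q·N_q = 12.063 × 7.9009 = 95.312 kPa; self-weight term 0.5·γ·B·N_γ·s_γ = 0.5 × 10.49 × 1.6 × 4.14 × 0.85 = 29.531 kPa.
q_ult = 214.99 + 95.312 + 29.531 = 339.83 kPa.
q_net = 339.83 − 12.063 = 327.77 kPa.
q_all(net) = 327.77 / 3 = 109.26 kPa.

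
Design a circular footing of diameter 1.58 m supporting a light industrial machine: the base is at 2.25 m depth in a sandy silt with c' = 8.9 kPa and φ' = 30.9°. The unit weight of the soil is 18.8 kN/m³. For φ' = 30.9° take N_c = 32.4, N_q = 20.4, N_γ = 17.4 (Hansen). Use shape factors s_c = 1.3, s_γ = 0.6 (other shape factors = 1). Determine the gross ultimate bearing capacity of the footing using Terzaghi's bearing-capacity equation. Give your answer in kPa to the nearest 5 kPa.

q_ult ≈ 1395 kPa

q = γ·D_f = 18.8 × 2.25 = 42.3 kPa.
c·N_c·s_c = 8.9 × 32.4 × 1.3 = 374.87 kPa
q·N_q = 42.3 × 20.4 = 862.92 kPa
0.5·γ·B·N_γ·s_γ = 0.5 × 18.8 × 1.58 × 17.4 × 0.6 = 155.05 kPa
q_ult = 374.87 + 862.92 + 155.05 = 1392.8 kPa.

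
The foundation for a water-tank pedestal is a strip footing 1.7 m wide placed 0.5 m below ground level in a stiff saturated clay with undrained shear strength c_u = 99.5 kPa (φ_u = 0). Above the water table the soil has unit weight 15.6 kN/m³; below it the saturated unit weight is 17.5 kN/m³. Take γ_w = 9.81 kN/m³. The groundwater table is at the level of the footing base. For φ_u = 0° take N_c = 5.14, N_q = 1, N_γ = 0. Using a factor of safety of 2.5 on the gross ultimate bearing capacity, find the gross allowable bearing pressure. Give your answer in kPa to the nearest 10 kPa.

Effective surcharge at the founding depth q = γ·D_f = 15.6 × 0.5 = 7.8 kPa.
q_ult = c·N_c + q·N_q
     = 99.5 × 5.14 + 7.8 × 1
     = 511.43 + 7.8 = 519.23 kPa.
q_all = 519.23 / 2.5 = 207.69 kPa.

q_all ≈ 210 kPa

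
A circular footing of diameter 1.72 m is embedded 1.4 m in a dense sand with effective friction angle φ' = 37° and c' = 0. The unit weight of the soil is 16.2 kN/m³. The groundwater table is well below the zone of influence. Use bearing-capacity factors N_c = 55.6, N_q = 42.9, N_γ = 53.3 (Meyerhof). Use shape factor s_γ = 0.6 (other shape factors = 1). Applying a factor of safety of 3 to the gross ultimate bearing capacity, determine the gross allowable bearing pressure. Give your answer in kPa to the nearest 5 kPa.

q_all ≈ 475 kPa

Effective surcharge at the founding depth q = γ·D_f = 16.2 × 1.4 = 22.68 kPa.
q_ult = q·N_q + 0.5·γ·B·N_γ·s_γ
     = 22.68 × 42.9 + 0.5 × 16.2 × 1.72 × 53.3 × 0.6
     = 972.97 + 445.55 = 1418.5 kPa.
q_all = q_ult / FS = 1418.5 / 3 = 472.84 kPa.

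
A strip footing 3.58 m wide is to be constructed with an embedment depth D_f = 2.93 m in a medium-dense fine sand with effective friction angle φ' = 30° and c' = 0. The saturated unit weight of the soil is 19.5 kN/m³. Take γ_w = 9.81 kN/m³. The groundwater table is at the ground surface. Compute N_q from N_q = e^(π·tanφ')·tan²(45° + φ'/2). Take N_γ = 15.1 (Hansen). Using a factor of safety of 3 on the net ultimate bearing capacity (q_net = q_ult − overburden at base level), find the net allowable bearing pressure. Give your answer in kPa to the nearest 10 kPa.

q_all(net) ≈ 250 kPa

N_q = e^(π·tan30°)·tan²(60°) = 18.4.
With the water table at the surface the whole profile is submerged: γ' = 19.5 − 9.81 = 9.69 kN/m³, so q = γ'·D_f = 28.392 kPa; the same γ' applies in the ½γBN_γ term.
q_ult = q·N_q + 0.5·γ·B·N_γ
     = 28.392 × 18.401 + 0.5 × 9.69 × 3.58 × 15.1
     = 522.44 + 261.91 = 784.35 kPa.
q_net = 784.35 − 28.392 = 755.96 kPa.
q_all(net) = 755.96 / 3 = 251.99 kPa.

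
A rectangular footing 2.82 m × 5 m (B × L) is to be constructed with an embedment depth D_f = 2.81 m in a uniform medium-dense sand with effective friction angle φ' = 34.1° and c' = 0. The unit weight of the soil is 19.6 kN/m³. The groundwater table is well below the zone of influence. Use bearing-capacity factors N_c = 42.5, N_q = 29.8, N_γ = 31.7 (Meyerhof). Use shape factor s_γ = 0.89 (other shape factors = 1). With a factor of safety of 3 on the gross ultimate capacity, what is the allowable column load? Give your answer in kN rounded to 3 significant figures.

P_all ≈ 11400 kN

Effective surcharge at the founding depth q = γ·D_f = 19.6 × 2.81 = 55.076 kPa.
q_ult = q·N_q + 0.5·γ·B·N_γ·s_γ
     = 55.076 × 29.8 + 0.5 × 19.6 × 2.82 × 31.7 × 0.89
     = 1641.3 + 779.69 = 2421 kPa.
Gross allowable pressure q_all = 2421 / 3 = 806.99 kPa.
Footing area = 14.1 m², so allowable column load = 806.99 × 14.1 = 11379 kN.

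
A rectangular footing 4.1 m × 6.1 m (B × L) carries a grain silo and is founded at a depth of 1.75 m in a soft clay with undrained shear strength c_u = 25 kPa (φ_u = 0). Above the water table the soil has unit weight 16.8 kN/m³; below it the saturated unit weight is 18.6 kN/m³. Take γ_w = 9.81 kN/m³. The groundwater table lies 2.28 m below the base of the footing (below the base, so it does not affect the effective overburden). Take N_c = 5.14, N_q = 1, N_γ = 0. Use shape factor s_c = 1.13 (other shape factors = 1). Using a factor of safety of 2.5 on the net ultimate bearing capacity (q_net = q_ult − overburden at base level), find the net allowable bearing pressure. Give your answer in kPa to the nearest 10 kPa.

q_all(net) ≈ 60 kPa

Overburden at base level: q = 16.8 × 1.75 = 29.4 kPa.
Cohesion term c·N_c·s_c = 25 × 5.14 × 1.13 = 145.2 kPa; surcharge term q·N_q = 29.4 × 1 = 29.4 kPa.
q_ult = 145.2 + 29.4 = 174.6 kPa.
q_net = 174.6 − 29.4 = 145.2 kPa.
q_all(net) = 145.2 / 2.5 = 58.082 kPa.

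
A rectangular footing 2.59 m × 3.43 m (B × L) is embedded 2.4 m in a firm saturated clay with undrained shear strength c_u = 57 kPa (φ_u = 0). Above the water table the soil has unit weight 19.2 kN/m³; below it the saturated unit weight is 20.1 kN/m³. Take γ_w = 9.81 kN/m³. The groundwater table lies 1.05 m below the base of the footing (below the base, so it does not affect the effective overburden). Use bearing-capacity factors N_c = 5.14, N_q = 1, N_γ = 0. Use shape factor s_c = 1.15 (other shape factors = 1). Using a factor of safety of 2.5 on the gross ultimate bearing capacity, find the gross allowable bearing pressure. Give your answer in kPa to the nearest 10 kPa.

Overburden at base level: q = 19.2 × 2.4 = 46.08 kPa.
Cohesion term c·N_c·s_c = 57 × 5.14 × 1.15 = 336.93 kPa; surcharge term q·N_q = 46.08 × 1 = 46.08 kPa.
q_ult = 336.93 + 46.08 = 383.01 kPa.
q_all = 383.01 / 2.5 = 153.2 kPa.

q_all ≈ 150 kPa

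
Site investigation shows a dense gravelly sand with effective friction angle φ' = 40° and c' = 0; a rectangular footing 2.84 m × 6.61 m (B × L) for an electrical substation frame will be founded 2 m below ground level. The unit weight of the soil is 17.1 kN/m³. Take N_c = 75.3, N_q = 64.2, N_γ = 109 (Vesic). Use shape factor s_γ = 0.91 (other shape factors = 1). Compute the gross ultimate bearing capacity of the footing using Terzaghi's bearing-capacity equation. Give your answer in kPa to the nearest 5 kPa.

Effective surcharge at the founding depth q = γ·D_f = 17.1 × 2 = 34.2 kPa.
q_ult = q·N_q + 0.5·γ·B·N_γ·s_γ
     = 34.2 × 64.2 + 0.5 × 17.1 × 2.84 × 109 × 0.91
     = 2195.6 + 2408.5 = 4604.2 kPa.

q_ult ≈ 4605 kPa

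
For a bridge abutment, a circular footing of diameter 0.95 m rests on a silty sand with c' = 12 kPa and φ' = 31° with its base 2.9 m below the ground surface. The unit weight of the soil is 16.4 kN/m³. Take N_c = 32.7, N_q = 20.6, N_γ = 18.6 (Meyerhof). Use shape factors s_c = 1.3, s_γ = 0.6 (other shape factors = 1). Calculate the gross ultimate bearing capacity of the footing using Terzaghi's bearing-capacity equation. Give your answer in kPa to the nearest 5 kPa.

q_ult ≈ 1575 kPa

Overburden at base level: q = 16.4 × 2.9 = 47.56 kPa.
Cohesion term c·N_c·s_c = 12 × 32.7 × 1.3 = 510.12 kPa; surcharge term q·N_q = 47.56 × 20.6 = 979.74 kPa; self-weight term 0.5·γ·B·N_γ·s_γ = 0.5 × 16.4 × 0.95 × 18.6 × 0.6 = 86.936 kPa.
q_ult = 510.12 + 979.74 + 86.936 = 1576.8 kPa.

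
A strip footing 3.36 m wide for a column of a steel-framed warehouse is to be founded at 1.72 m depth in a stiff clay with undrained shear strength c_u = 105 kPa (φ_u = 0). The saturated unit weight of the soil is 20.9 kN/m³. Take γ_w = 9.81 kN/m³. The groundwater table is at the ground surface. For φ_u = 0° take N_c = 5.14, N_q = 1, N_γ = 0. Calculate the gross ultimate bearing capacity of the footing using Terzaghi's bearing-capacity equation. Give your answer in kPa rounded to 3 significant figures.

q_ult ≈ 559 kPa

With the water table at the surface the whole profile is submerged: γ' = 20.9 − 9.81 = 11.09 kN/m³, so q = γ'·D_f = 19.075 kPa.
q_ult = c·N_c + q·N_q
     = 105 × 5.14 + 19.075 × 1
     = 539.7 + 19.075 = 558.77 kPa.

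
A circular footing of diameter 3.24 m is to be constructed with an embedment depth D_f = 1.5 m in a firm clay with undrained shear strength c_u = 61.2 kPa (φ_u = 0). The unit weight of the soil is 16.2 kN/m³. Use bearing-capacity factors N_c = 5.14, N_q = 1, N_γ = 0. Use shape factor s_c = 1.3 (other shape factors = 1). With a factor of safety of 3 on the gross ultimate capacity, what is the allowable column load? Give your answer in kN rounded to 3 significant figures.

P_all ≈ 1190 kN

Overburden at base level: q = 16.2 × 1.5 = 24.3 kPa.
Cohesion term c·N_c·s_c = 61.2 × 5.14 × 1.3 = 408.94 kPa; surcharge term q·N_q = 24.3 × 1 = 24.3 kPa.
q_ult = 408.94 + 24.3 = 433.24 kPa.
Gross allowable pressure q_all = 433.24 / 3 = 144.41 kPa.
Footing area = 8.2448 m², so allowable column load = 144.41 × 8.2448 = 1190.7 kN.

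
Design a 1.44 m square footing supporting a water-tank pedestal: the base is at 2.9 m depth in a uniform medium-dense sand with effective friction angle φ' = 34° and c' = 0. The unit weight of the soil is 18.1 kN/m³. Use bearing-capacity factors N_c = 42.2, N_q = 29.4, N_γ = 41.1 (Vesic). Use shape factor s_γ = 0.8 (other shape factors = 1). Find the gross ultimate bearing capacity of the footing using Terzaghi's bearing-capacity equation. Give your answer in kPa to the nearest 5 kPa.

q_ult ≈ 1970 kPa

Overburden at base level: q = 18.1 × 2.9 = 52.49 kPa.
Surcharge term q·N_q = 52.49 × 29.4 = 1543.2 kPa; self-weight term 0.5·γ·B·N_γ·s_γ = 0.5 × 18.1 × 1.44 × 41.1 × 0.8 = 428.49 kPa.
q_ult = 1543.2 + 428.49 = 1971.7 kPa.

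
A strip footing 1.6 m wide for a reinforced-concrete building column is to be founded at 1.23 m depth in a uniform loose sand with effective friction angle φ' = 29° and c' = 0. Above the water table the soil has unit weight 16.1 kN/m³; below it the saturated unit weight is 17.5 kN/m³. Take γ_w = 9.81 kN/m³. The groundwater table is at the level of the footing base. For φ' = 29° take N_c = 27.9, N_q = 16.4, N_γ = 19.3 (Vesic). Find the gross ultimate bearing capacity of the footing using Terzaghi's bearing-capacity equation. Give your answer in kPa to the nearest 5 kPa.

q_ult ≈ 445 kPa

Effective surcharge at the founding depth q = γ·D_f = 16.1 × 1.23 = 19.803 kPa.
The water table coincides with the base, so in the self-weight term γ → γ' = 7.69 kN/m³.
q_ult = q·N_q + 0.5·γ·B·N_γ
     = 19.803 × 16.4 + 0.5 × 7.69 × 1.6 × 19.3
     = 324.77 + 118.73 = 443.5 kPa.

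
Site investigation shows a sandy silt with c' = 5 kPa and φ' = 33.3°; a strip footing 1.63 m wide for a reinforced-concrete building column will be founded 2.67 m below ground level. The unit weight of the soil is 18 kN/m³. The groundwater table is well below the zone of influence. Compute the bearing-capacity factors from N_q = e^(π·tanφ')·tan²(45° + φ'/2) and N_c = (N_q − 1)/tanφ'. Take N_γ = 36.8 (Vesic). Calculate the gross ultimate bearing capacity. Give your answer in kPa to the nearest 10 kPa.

q_ult ≈ 2040 kPa

tan33.3° = 0.6569, so N_q = e^(π×0.6569)·tan²(61.65°) = 7.875 × 3.435 = 27.05.
N_c = (27.05 − 1)/tan33.3° = 39.65.
q = γ·D_f = 18 × 2.67 = 48.06 kPa.
c·N_c = 5 × 39.654 = 198.27 kPa
q·N_q = 48.06 × 27.048 = 1299.9 kPa
0.5·γ·B·N_γ = 0.5 × 18 × 1.63 × 36.8 = 539.86 kPa
q_ult = 198.27 + 1299.9 + 539.86 = 2038 kPa.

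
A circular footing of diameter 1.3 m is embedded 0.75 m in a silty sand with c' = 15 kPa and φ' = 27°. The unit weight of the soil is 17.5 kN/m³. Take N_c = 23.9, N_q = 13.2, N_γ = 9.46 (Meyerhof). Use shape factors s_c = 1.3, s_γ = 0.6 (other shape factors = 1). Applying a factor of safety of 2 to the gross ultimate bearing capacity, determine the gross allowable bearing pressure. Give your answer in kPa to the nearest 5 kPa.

q = γ·D_f = 17.5 × 0.75 = 13.125 kPa.
c·N_c·s_c = 15 × 23.9 × 1.3 = 466.05 kPa
q·N_q = 13.125 × 13.2 = 173.25 kPa
0.5·γ·B·N_γ·s_γ = 0.5 × 17.5 × 1.3 × 9.46 × 0.6 = 64.565 kPa
q_ult = 466.05 + 173.25 + 64.565 = 703.86 kPa.
q_all = q_ult / FS = 703.86 / 2 = 351.93 kPa.

q_all ≈ 350 kPa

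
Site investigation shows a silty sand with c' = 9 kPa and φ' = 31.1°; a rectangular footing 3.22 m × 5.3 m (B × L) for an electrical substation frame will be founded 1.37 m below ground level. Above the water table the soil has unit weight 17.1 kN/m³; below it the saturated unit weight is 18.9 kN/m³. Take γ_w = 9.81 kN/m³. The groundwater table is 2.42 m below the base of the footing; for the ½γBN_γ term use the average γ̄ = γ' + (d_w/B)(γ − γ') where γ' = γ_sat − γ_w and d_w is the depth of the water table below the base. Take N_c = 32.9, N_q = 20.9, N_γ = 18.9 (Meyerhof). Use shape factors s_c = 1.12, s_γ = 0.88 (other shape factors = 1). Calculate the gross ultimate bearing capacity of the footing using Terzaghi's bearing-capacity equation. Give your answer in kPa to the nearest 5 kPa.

Effective surcharge at the founding depth q = γ·D_f = 17.1 × 1.37 = 23.427 kPa.
With d_w = 2.42 m < B, γ̄ = 9.09 + (2.42/3.22) × (17.1 − 9.09) = 15.11 kN/m³.
q_ult = c·N_c·s_c + q·N_q + 0.5·γ·B·N_γ·s_γ
     = 9 × 32.9 × 1.12 + 23.427 × 20.9 + 0.5 × 15.11 × 3.22 × 18.9 × 0.88
     = 331.63 + 489.62 + 404.61 = 1225.9 kPa.

q_ult ≈ 1225 kPa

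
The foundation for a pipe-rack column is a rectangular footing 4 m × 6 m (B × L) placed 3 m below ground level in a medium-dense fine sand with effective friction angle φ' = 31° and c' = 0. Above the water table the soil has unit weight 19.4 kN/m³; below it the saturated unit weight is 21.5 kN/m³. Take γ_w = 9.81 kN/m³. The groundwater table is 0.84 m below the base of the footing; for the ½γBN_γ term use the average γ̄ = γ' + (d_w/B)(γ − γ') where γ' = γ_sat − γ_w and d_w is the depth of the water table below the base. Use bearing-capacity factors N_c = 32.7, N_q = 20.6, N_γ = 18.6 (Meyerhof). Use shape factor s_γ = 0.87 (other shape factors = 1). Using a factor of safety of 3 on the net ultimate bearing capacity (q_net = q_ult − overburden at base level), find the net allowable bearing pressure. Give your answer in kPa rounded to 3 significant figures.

q_all(net) ≈ 524 kPa

Effective surcharge at the founding depth q = γ·D_f = 19.4 × 3 = 58.2 kPa.
With d_w = 0.84 m < B, γ̄ = 11.69 + (0.84/4) × (19.4 − 11.69) = 13.309 kN/m³.
q_ult = q·N_q + 0.5·γ·B·N_γ·s_γ
     = 58.2 × 20.6 + 0.5 × 13.309 × 4 × 18.6 × 0.87
     = 1198.9 + 430.74 = 1629.7 kPa.
q_net = 1629.7 − 58.2 = 1571.5 kPa.
q_all(net) = 1571.5 / 3 = 523.82 kPa.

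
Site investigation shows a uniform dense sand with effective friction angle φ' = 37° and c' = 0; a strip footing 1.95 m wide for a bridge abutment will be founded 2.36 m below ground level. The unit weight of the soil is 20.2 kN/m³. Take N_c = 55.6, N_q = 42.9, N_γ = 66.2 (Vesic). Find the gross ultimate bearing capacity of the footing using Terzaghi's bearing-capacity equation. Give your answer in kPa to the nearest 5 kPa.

q_ult ≈ 3350 kPa

q = γ·D_f = 20.2 × 2.36 = 47.672 kPa.
q·N_q = 47.672 × 42.9 = 2045.1 kPa
0.5·γ·B·N_γ = 0.5 × 20.2 × 1.95 × 66.2 = 1303.8 kPa
q_ult = 2045.1 + 1303.8 = 3348.9 kPa.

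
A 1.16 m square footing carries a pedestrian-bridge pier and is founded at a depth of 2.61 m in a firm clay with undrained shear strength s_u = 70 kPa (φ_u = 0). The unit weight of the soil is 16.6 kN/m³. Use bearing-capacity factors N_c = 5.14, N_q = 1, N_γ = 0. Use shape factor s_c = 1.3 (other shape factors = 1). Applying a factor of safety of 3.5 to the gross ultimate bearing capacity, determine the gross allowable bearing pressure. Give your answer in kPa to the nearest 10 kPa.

Overburden at base level: q = 16.6 × 2.61 = 43.326 kPa.
Cohesion term c·N_c·s_c = 70 × 5.14 × 1.3 = 467.74 kPa; surcharge term q·N_q = 43.326 × 1 = 43.326 kPa.
q_ult = 467.74 + 43.326 = 511.07 kPa.
q_all = q_ult / FS = 511.07 / 3.5 = 146.02 kPa.

q_all ≈ 150 kPa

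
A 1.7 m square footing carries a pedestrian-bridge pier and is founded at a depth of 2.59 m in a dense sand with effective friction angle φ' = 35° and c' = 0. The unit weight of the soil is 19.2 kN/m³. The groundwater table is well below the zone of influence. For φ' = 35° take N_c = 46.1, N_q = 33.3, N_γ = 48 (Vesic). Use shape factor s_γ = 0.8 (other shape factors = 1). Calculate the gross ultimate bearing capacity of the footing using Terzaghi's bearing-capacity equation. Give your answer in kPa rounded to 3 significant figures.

q_ult ≈ 2280 kPa

Overburden at base level: q = 19.2 × 2.59 = 49.728 kPa.
Surcharge term q·N_q = 49.728 × 33.3 = 1655.9 kPa; self-weight term 0.5·γ·B·N_γ·s_γ = 0.5 × 19.2 × 1.7 × 48 × 0.8 = 626.69 kPa.
q_ult = 1655.9 + 626.69 = 2282.6 kPa.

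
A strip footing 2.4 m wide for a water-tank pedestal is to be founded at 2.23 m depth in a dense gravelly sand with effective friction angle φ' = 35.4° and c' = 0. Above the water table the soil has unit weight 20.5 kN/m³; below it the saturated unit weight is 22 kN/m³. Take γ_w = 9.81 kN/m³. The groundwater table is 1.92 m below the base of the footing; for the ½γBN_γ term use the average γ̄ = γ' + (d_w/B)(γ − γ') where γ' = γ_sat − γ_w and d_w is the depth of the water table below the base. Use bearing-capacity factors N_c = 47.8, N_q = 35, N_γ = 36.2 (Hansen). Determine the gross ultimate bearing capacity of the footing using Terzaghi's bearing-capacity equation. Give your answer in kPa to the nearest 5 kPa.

q = γ·D_f = 20.5 × 2.23 = 45.715 kPa.
γ' = 12.19 kN/m³; averaging over the depth B below the base, γ̄ = γ' + (d_w/B)(γ − γ') = 18.838 kN/m³.
q·N_q = 45.715 × 35 = 1600 kPa
0.5·γ·B·N_γ = 0.5 × 18.838 × 2.4 × 36.2 = 818.32 kPa
q_ult = 1600 + 818.32 = 2418.3 kPa.

q_ult ≈ 2420 kPa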